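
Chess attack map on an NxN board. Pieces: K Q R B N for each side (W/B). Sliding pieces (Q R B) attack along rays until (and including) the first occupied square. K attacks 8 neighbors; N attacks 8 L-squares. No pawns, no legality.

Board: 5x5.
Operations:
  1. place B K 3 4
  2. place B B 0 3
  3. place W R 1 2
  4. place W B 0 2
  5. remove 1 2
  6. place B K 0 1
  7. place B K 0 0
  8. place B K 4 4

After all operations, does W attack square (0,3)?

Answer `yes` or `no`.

Answer: no

Derivation:
Op 1: place BK@(3,4)
Op 2: place BB@(0,3)
Op 3: place WR@(1,2)
Op 4: place WB@(0,2)
Op 5: remove (1,2)
Op 6: place BK@(0,1)
Op 7: place BK@(0,0)
Op 8: place BK@(4,4)
Per-piece attacks for W:
  WB@(0,2): attacks (1,3) (2,4) (1,1) (2,0)
W attacks (0,3): no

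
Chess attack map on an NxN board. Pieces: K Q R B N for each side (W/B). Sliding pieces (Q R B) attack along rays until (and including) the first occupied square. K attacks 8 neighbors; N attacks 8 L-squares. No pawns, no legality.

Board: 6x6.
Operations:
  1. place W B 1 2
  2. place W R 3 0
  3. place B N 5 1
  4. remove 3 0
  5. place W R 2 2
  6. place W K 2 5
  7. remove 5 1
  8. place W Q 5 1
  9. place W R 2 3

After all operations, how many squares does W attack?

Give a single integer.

Op 1: place WB@(1,2)
Op 2: place WR@(3,0)
Op 3: place BN@(5,1)
Op 4: remove (3,0)
Op 5: place WR@(2,2)
Op 6: place WK@(2,5)
Op 7: remove (5,1)
Op 8: place WQ@(5,1)
Op 9: place WR@(2,3)
Per-piece attacks for W:
  WB@(1,2): attacks (2,3) (2,1) (3,0) (0,3) (0,1) [ray(1,1) blocked at (2,3)]
  WR@(2,2): attacks (2,3) (2,1) (2,0) (3,2) (4,2) (5,2) (1,2) [ray(0,1) blocked at (2,3); ray(-1,0) blocked at (1,2)]
  WR@(2,3): attacks (2,4) (2,5) (2,2) (3,3) (4,3) (5,3) (1,3) (0,3) [ray(0,1) blocked at (2,5); ray(0,-1) blocked at (2,2)]
  WK@(2,5): attacks (2,4) (3,5) (1,5) (3,4) (1,4)
  WQ@(5,1): attacks (5,2) (5,3) (5,4) (5,5) (5,0) (4,1) (3,1) (2,1) (1,1) (0,1) (4,2) (3,3) (2,4) (1,5) (4,0)
Union (28 distinct): (0,1) (0,3) (1,1) (1,2) (1,3) (1,4) (1,5) (2,0) (2,1) (2,2) (2,3) (2,4) (2,5) (3,0) (3,1) (3,2) (3,3) (3,4) (3,5) (4,0) (4,1) (4,2) (4,3) (5,0) (5,2) (5,3) (5,4) (5,5)

Answer: 28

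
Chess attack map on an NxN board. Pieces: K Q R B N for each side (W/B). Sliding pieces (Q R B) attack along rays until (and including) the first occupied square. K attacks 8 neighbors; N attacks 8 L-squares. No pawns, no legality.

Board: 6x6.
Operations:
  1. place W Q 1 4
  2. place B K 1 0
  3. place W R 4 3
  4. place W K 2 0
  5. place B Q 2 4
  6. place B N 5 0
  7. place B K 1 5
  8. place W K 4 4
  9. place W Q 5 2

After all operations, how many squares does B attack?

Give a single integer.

Op 1: place WQ@(1,4)
Op 2: place BK@(1,0)
Op 3: place WR@(4,3)
Op 4: place WK@(2,0)
Op 5: place BQ@(2,4)
Op 6: place BN@(5,0)
Op 7: place BK@(1,5)
Op 8: place WK@(4,4)
Op 9: place WQ@(5,2)
Per-piece attacks for B:
  BK@(1,0): attacks (1,1) (2,0) (0,0) (2,1) (0,1)
  BK@(1,5): attacks (1,4) (2,5) (0,5) (2,4) (0,4)
  BQ@(2,4): attacks (2,5) (2,3) (2,2) (2,1) (2,0) (3,4) (4,4) (1,4) (3,5) (3,3) (4,2) (5,1) (1,5) (1,3) (0,2) [ray(0,-1) blocked at (2,0); ray(1,0) blocked at (4,4); ray(-1,0) blocked at (1,4); ray(-1,1) blocked at (1,5)]
  BN@(5,0): attacks (4,2) (3,1)
Union (22 distinct): (0,0) (0,1) (0,2) (0,4) (0,5) (1,1) (1,3) (1,4) (1,5) (2,0) (2,1) (2,2) (2,3) (2,4) (2,5) (3,1) (3,3) (3,4) (3,5) (4,2) (4,4) (5,1)

Answer: 22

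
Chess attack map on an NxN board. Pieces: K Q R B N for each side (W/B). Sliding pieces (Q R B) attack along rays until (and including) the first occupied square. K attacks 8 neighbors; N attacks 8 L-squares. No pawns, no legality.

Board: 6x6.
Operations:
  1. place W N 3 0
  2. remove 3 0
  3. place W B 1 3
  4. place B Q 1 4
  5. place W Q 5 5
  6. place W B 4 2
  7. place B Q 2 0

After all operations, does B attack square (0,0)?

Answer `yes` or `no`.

Op 1: place WN@(3,0)
Op 2: remove (3,0)
Op 3: place WB@(1,3)
Op 4: place BQ@(1,4)
Op 5: place WQ@(5,5)
Op 6: place WB@(4,2)
Op 7: place BQ@(2,0)
Per-piece attacks for B:
  BQ@(1,4): attacks (1,5) (1,3) (2,4) (3,4) (4,4) (5,4) (0,4) (2,5) (2,3) (3,2) (4,1) (5,0) (0,5) (0,3) [ray(0,-1) blocked at (1,3)]
  BQ@(2,0): attacks (2,1) (2,2) (2,3) (2,4) (2,5) (3,0) (4,0) (5,0) (1,0) (0,0) (3,1) (4,2) (1,1) (0,2) [ray(1,1) blocked at (4,2)]
B attacks (0,0): yes

Answer: yes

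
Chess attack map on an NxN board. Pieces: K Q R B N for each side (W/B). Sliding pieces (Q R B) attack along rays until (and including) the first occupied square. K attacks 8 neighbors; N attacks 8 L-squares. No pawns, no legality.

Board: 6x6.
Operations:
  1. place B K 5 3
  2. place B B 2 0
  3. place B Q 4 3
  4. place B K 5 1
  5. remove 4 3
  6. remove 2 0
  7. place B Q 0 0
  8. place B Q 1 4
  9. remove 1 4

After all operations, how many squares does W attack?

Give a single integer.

Op 1: place BK@(5,3)
Op 2: place BB@(2,0)
Op 3: place BQ@(4,3)
Op 4: place BK@(5,1)
Op 5: remove (4,3)
Op 6: remove (2,0)
Op 7: place BQ@(0,0)
Op 8: place BQ@(1,4)
Op 9: remove (1,4)
Per-piece attacks for W:
Union (0 distinct): (none)

Answer: 0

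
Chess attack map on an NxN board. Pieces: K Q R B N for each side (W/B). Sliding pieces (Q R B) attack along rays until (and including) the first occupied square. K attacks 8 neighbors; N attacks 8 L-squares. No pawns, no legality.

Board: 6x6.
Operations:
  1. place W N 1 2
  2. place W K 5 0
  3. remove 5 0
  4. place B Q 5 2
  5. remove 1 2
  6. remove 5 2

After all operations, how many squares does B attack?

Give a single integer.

Op 1: place WN@(1,2)
Op 2: place WK@(5,0)
Op 3: remove (5,0)
Op 4: place BQ@(5,2)
Op 5: remove (1,2)
Op 6: remove (5,2)
Per-piece attacks for B:
Union (0 distinct): (none)

Answer: 0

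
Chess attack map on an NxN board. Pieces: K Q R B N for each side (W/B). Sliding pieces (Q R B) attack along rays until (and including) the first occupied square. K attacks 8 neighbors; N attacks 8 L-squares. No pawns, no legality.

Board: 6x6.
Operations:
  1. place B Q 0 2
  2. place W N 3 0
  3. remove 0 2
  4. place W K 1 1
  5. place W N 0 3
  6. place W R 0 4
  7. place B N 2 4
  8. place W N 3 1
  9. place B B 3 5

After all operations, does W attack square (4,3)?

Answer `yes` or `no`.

Op 1: place BQ@(0,2)
Op 2: place WN@(3,0)
Op 3: remove (0,2)
Op 4: place WK@(1,1)
Op 5: place WN@(0,3)
Op 6: place WR@(0,4)
Op 7: place BN@(2,4)
Op 8: place WN@(3,1)
Op 9: place BB@(3,5)
Per-piece attacks for W:
  WN@(0,3): attacks (1,5) (2,4) (1,1) (2,2)
  WR@(0,4): attacks (0,5) (0,3) (1,4) (2,4) [ray(0,-1) blocked at (0,3); ray(1,0) blocked at (2,4)]
  WK@(1,1): attacks (1,2) (1,0) (2,1) (0,1) (2,2) (2,0) (0,2) (0,0)
  WN@(3,0): attacks (4,2) (5,1) (2,2) (1,1)
  WN@(3,1): attacks (4,3) (5,2) (2,3) (1,2) (5,0) (1,0)
W attacks (4,3): yes

Answer: yes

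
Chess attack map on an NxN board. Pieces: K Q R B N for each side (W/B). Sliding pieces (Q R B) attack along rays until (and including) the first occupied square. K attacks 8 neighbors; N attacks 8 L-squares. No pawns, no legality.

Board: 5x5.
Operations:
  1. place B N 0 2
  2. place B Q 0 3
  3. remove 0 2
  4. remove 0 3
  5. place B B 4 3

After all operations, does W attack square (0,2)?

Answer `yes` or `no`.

Answer: no

Derivation:
Op 1: place BN@(0,2)
Op 2: place BQ@(0,3)
Op 3: remove (0,2)
Op 4: remove (0,3)
Op 5: place BB@(4,3)
Per-piece attacks for W:
W attacks (0,2): no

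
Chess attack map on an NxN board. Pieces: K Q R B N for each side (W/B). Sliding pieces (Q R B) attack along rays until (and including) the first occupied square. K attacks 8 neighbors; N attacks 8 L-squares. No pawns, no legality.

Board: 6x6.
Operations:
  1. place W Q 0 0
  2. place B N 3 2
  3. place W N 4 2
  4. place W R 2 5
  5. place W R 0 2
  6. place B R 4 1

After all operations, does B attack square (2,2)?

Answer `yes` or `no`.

Op 1: place WQ@(0,0)
Op 2: place BN@(3,2)
Op 3: place WN@(4,2)
Op 4: place WR@(2,5)
Op 5: place WR@(0,2)
Op 6: place BR@(4,1)
Per-piece attacks for B:
  BN@(3,2): attacks (4,4) (5,3) (2,4) (1,3) (4,0) (5,1) (2,0) (1,1)
  BR@(4,1): attacks (4,2) (4,0) (5,1) (3,1) (2,1) (1,1) (0,1) [ray(0,1) blocked at (4,2)]
B attacks (2,2): no

Answer: no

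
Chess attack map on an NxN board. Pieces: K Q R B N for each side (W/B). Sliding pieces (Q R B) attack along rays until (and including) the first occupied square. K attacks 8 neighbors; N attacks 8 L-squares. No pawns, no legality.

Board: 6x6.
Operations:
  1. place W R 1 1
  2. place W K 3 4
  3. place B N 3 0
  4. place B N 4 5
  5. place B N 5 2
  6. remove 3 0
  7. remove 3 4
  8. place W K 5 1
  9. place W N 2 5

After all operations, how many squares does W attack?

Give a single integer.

Op 1: place WR@(1,1)
Op 2: place WK@(3,4)
Op 3: place BN@(3,0)
Op 4: place BN@(4,5)
Op 5: place BN@(5,2)
Op 6: remove (3,0)
Op 7: remove (3,4)
Op 8: place WK@(5,1)
Op 9: place WN@(2,5)
Per-piece attacks for W:
  WR@(1,1): attacks (1,2) (1,3) (1,4) (1,5) (1,0) (2,1) (3,1) (4,1) (5,1) (0,1) [ray(1,0) blocked at (5,1)]
  WN@(2,5): attacks (3,3) (4,4) (1,3) (0,4)
  WK@(5,1): attacks (5,2) (5,0) (4,1) (4,2) (4,0)
Union (17 distinct): (0,1) (0,4) (1,0) (1,2) (1,3) (1,4) (1,5) (2,1) (3,1) (3,3) (4,0) (4,1) (4,2) (4,4) (5,0) (5,1) (5,2)

Answer: 17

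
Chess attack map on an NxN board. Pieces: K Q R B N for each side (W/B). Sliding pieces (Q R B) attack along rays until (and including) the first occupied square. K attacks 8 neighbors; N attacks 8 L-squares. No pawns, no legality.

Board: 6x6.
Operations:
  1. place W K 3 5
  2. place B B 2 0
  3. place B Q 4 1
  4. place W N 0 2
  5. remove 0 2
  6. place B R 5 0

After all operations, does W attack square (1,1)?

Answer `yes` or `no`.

Op 1: place WK@(3,5)
Op 2: place BB@(2,0)
Op 3: place BQ@(4,1)
Op 4: place WN@(0,2)
Op 5: remove (0,2)
Op 6: place BR@(5,0)
Per-piece attacks for W:
  WK@(3,5): attacks (3,4) (4,5) (2,5) (4,4) (2,4)
W attacks (1,1): no

Answer: no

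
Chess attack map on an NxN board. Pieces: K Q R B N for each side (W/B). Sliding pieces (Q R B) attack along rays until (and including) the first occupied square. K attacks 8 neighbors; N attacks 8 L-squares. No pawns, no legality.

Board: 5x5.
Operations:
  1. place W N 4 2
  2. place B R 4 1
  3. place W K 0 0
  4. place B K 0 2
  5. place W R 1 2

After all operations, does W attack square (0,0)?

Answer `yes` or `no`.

Op 1: place WN@(4,2)
Op 2: place BR@(4,1)
Op 3: place WK@(0,0)
Op 4: place BK@(0,2)
Op 5: place WR@(1,2)
Per-piece attacks for W:
  WK@(0,0): attacks (0,1) (1,0) (1,1)
  WR@(1,2): attacks (1,3) (1,4) (1,1) (1,0) (2,2) (3,2) (4,2) (0,2) [ray(1,0) blocked at (4,2); ray(-1,0) blocked at (0,2)]
  WN@(4,2): attacks (3,4) (2,3) (3,0) (2,1)
W attacks (0,0): no

Answer: no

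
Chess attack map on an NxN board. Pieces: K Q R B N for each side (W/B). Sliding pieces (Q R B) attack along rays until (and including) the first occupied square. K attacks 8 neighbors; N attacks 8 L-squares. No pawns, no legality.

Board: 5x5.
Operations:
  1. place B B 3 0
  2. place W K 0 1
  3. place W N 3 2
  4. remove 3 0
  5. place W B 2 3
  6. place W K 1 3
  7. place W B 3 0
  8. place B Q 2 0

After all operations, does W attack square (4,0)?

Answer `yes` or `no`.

Answer: yes

Derivation:
Op 1: place BB@(3,0)
Op 2: place WK@(0,1)
Op 3: place WN@(3,2)
Op 4: remove (3,0)
Op 5: place WB@(2,3)
Op 6: place WK@(1,3)
Op 7: place WB@(3,0)
Op 8: place BQ@(2,0)
Per-piece attacks for W:
  WK@(0,1): attacks (0,2) (0,0) (1,1) (1,2) (1,0)
  WK@(1,3): attacks (1,4) (1,2) (2,3) (0,3) (2,4) (2,2) (0,4) (0,2)
  WB@(2,3): attacks (3,4) (3,2) (1,4) (1,2) (0,1) [ray(1,-1) blocked at (3,2); ray(-1,-1) blocked at (0,1)]
  WB@(3,0): attacks (4,1) (2,1) (1,2) (0,3)
  WN@(3,2): attacks (4,4) (2,4) (1,3) (4,0) (2,0) (1,1)
W attacks (4,0): yes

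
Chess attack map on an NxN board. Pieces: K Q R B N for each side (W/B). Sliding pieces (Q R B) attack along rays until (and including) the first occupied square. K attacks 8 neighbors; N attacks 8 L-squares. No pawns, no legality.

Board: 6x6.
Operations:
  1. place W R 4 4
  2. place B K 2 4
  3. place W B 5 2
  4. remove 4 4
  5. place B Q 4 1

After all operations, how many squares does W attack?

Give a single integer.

Answer: 4

Derivation:
Op 1: place WR@(4,4)
Op 2: place BK@(2,4)
Op 3: place WB@(5,2)
Op 4: remove (4,4)
Op 5: place BQ@(4,1)
Per-piece attacks for W:
  WB@(5,2): attacks (4,3) (3,4) (2,5) (4,1) [ray(-1,-1) blocked at (4,1)]
Union (4 distinct): (2,5) (3,4) (4,1) (4,3)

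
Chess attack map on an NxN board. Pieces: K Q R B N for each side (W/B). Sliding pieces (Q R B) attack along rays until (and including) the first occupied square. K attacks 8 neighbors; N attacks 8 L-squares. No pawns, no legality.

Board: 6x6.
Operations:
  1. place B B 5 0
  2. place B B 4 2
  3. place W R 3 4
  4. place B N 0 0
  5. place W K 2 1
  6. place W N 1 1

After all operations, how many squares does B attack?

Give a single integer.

Op 1: place BB@(5,0)
Op 2: place BB@(4,2)
Op 3: place WR@(3,4)
Op 4: place BN@(0,0)
Op 5: place WK@(2,1)
Op 6: place WN@(1,1)
Per-piece attacks for B:
  BN@(0,0): attacks (1,2) (2,1)
  BB@(4,2): attacks (5,3) (5,1) (3,3) (2,4) (1,5) (3,1) (2,0)
  BB@(5,0): attacks (4,1) (3,2) (2,3) (1,4) (0,5)
Union (14 distinct): (0,5) (1,2) (1,4) (1,5) (2,0) (2,1) (2,3) (2,4) (3,1) (3,2) (3,3) (4,1) (5,1) (5,3)

Answer: 14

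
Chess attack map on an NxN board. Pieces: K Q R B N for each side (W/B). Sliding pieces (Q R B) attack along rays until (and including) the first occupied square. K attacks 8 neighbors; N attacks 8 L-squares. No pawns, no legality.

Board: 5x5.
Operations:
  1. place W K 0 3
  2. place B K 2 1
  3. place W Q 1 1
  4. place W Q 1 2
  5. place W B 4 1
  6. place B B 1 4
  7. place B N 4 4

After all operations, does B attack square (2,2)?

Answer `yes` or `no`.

Op 1: place WK@(0,3)
Op 2: place BK@(2,1)
Op 3: place WQ@(1,1)
Op 4: place WQ@(1,2)
Op 5: place WB@(4,1)
Op 6: place BB@(1,4)
Op 7: place BN@(4,4)
Per-piece attacks for B:
  BB@(1,4): attacks (2,3) (3,2) (4,1) (0,3) [ray(1,-1) blocked at (4,1); ray(-1,-1) blocked at (0,3)]
  BK@(2,1): attacks (2,2) (2,0) (3,1) (1,1) (3,2) (3,0) (1,2) (1,0)
  BN@(4,4): attacks (3,2) (2,3)
B attacks (2,2): yes

Answer: yes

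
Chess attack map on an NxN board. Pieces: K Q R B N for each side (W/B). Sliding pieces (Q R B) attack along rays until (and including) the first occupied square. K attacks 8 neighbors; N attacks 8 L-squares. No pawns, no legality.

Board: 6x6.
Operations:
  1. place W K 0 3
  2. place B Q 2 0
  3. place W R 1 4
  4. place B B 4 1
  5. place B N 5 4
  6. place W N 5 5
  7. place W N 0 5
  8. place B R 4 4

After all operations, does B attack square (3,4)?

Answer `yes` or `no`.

Answer: yes

Derivation:
Op 1: place WK@(0,3)
Op 2: place BQ@(2,0)
Op 3: place WR@(1,4)
Op 4: place BB@(4,1)
Op 5: place BN@(5,4)
Op 6: place WN@(5,5)
Op 7: place WN@(0,5)
Op 8: place BR@(4,4)
Per-piece attacks for B:
  BQ@(2,0): attacks (2,1) (2,2) (2,3) (2,4) (2,5) (3,0) (4,0) (5,0) (1,0) (0,0) (3,1) (4,2) (5,3) (1,1) (0,2)
  BB@(4,1): attacks (5,2) (5,0) (3,2) (2,3) (1,4) (3,0) [ray(-1,1) blocked at (1,4)]
  BR@(4,4): attacks (4,5) (4,3) (4,2) (4,1) (5,4) (3,4) (2,4) (1,4) [ray(0,-1) blocked at (4,1); ray(1,0) blocked at (5,4); ray(-1,0) blocked at (1,4)]
  BN@(5,4): attacks (3,5) (4,2) (3,3)
B attacks (3,4): yes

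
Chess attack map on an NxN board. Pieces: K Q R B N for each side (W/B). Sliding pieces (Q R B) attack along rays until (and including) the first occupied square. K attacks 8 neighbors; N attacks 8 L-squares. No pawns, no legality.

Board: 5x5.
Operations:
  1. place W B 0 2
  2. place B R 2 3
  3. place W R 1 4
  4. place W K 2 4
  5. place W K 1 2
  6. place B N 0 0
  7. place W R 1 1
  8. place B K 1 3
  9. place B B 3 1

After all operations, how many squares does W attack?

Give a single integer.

Answer: 16

Derivation:
Op 1: place WB@(0,2)
Op 2: place BR@(2,3)
Op 3: place WR@(1,4)
Op 4: place WK@(2,4)
Op 5: place WK@(1,2)
Op 6: place BN@(0,0)
Op 7: place WR@(1,1)
Op 8: place BK@(1,3)
Op 9: place BB@(3,1)
Per-piece attacks for W:
  WB@(0,2): attacks (1,3) (1,1) [ray(1,1) blocked at (1,3); ray(1,-1) blocked at (1,1)]
  WR@(1,1): attacks (1,2) (1,0) (2,1) (3,1) (0,1) [ray(0,1) blocked at (1,2); ray(1,0) blocked at (3,1)]
  WK@(1,2): attacks (1,3) (1,1) (2,2) (0,2) (2,3) (2,1) (0,3) (0,1)
  WR@(1,4): attacks (1,3) (2,4) (0,4) [ray(0,-1) blocked at (1,3); ray(1,0) blocked at (2,4)]
  WK@(2,4): attacks (2,3) (3,4) (1,4) (3,3) (1,3)
Union (16 distinct): (0,1) (0,2) (0,3) (0,4) (1,0) (1,1) (1,2) (1,3) (1,4) (2,1) (2,2) (2,3) (2,4) (3,1) (3,3) (3,4)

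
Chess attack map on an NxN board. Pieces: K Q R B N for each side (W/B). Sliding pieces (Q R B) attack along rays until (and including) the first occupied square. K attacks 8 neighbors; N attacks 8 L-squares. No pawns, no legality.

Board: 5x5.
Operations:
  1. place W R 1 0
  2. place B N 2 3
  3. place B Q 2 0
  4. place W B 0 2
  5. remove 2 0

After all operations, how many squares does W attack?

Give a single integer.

Answer: 9

Derivation:
Op 1: place WR@(1,0)
Op 2: place BN@(2,3)
Op 3: place BQ@(2,0)
Op 4: place WB@(0,2)
Op 5: remove (2,0)
Per-piece attacks for W:
  WB@(0,2): attacks (1,3) (2,4) (1,1) (2,0)
  WR@(1,0): attacks (1,1) (1,2) (1,3) (1,4) (2,0) (3,0) (4,0) (0,0)
Union (9 distinct): (0,0) (1,1) (1,2) (1,3) (1,4) (2,0) (2,4) (3,0) (4,0)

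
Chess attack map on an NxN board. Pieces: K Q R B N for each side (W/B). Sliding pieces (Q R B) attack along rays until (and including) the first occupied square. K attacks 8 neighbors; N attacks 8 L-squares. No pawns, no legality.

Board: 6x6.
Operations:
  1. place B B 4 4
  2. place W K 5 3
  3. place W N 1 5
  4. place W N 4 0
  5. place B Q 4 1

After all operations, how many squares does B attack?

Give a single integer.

Op 1: place BB@(4,4)
Op 2: place WK@(5,3)
Op 3: place WN@(1,5)
Op 4: place WN@(4,0)
Op 5: place BQ@(4,1)
Per-piece attacks for B:
  BQ@(4,1): attacks (4,2) (4,3) (4,4) (4,0) (5,1) (3,1) (2,1) (1,1) (0,1) (5,2) (5,0) (3,2) (2,3) (1,4) (0,5) (3,0) [ray(0,1) blocked at (4,4); ray(0,-1) blocked at (4,0)]
  BB@(4,4): attacks (5,5) (5,3) (3,5) (3,3) (2,2) (1,1) (0,0) [ray(1,-1) blocked at (5,3)]
Union (22 distinct): (0,0) (0,1) (0,5) (1,1) (1,4) (2,1) (2,2) (2,3) (3,0) (3,1) (3,2) (3,3) (3,5) (4,0) (4,2) (4,3) (4,4) (5,0) (5,1) (5,2) (5,3) (5,5)

Answer: 22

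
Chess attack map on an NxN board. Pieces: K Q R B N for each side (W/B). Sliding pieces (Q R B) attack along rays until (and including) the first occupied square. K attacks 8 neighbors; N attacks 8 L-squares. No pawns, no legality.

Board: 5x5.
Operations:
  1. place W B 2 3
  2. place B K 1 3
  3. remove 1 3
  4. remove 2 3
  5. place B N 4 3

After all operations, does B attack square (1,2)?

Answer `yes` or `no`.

Answer: no

Derivation:
Op 1: place WB@(2,3)
Op 2: place BK@(1,3)
Op 3: remove (1,3)
Op 4: remove (2,3)
Op 5: place BN@(4,3)
Per-piece attacks for B:
  BN@(4,3): attacks (2,4) (3,1) (2,2)
B attacks (1,2): no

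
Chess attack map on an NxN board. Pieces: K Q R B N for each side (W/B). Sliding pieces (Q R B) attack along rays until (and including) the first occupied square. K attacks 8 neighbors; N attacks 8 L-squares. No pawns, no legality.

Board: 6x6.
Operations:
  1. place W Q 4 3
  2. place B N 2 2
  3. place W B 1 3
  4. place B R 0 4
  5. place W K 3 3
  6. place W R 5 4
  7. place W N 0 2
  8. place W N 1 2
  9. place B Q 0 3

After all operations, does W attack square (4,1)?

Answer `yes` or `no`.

Answer: yes

Derivation:
Op 1: place WQ@(4,3)
Op 2: place BN@(2,2)
Op 3: place WB@(1,3)
Op 4: place BR@(0,4)
Op 5: place WK@(3,3)
Op 6: place WR@(5,4)
Op 7: place WN@(0,2)
Op 8: place WN@(1,2)
Op 9: place BQ@(0,3)
Per-piece attacks for W:
  WN@(0,2): attacks (1,4) (2,3) (1,0) (2,1)
  WN@(1,2): attacks (2,4) (3,3) (0,4) (2,0) (3,1) (0,0)
  WB@(1,3): attacks (2,4) (3,5) (2,2) (0,4) (0,2) [ray(1,-1) blocked at (2,2); ray(-1,1) blocked at (0,4); ray(-1,-1) blocked at (0,2)]
  WK@(3,3): attacks (3,4) (3,2) (4,3) (2,3) (4,4) (4,2) (2,4) (2,2)
  WQ@(4,3): attacks (4,4) (4,5) (4,2) (4,1) (4,0) (5,3) (3,3) (5,4) (5,2) (3,4) (2,5) (3,2) (2,1) (1,0) [ray(-1,0) blocked at (3,3); ray(1,1) blocked at (5,4)]
  WR@(5,4): attacks (5,5) (5,3) (5,2) (5,1) (5,0) (4,4) (3,4) (2,4) (1,4) (0,4) [ray(-1,0) blocked at (0,4)]
W attacks (4,1): yes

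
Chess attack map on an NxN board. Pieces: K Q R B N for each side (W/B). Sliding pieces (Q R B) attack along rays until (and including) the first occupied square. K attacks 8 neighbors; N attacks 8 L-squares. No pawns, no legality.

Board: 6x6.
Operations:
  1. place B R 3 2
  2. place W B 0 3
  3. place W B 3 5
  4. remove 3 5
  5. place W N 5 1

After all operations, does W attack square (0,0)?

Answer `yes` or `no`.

Answer: no

Derivation:
Op 1: place BR@(3,2)
Op 2: place WB@(0,3)
Op 3: place WB@(3,5)
Op 4: remove (3,5)
Op 5: place WN@(5,1)
Per-piece attacks for W:
  WB@(0,3): attacks (1,4) (2,5) (1,2) (2,1) (3,0)
  WN@(5,1): attacks (4,3) (3,2) (3,0)
W attacks (0,0): no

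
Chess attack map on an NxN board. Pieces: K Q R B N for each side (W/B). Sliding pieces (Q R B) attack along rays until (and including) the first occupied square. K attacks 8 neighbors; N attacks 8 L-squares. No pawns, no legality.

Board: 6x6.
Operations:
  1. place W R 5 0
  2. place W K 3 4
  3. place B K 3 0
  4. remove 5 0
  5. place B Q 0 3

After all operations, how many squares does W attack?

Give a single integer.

Answer: 8

Derivation:
Op 1: place WR@(5,0)
Op 2: place WK@(3,4)
Op 3: place BK@(3,0)
Op 4: remove (5,0)
Op 5: place BQ@(0,3)
Per-piece attacks for W:
  WK@(3,4): attacks (3,5) (3,3) (4,4) (2,4) (4,5) (4,3) (2,5) (2,3)
Union (8 distinct): (2,3) (2,4) (2,5) (3,3) (3,5) (4,3) (4,4) (4,5)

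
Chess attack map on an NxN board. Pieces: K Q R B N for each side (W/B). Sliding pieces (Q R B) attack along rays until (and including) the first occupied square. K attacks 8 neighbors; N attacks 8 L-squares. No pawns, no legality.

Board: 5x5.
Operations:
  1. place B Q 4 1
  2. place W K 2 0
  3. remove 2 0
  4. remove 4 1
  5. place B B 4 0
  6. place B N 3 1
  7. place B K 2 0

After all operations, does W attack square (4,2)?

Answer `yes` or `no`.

Answer: no

Derivation:
Op 1: place BQ@(4,1)
Op 2: place WK@(2,0)
Op 3: remove (2,0)
Op 4: remove (4,1)
Op 5: place BB@(4,0)
Op 6: place BN@(3,1)
Op 7: place BK@(2,0)
Per-piece attacks for W:
W attacks (4,2): no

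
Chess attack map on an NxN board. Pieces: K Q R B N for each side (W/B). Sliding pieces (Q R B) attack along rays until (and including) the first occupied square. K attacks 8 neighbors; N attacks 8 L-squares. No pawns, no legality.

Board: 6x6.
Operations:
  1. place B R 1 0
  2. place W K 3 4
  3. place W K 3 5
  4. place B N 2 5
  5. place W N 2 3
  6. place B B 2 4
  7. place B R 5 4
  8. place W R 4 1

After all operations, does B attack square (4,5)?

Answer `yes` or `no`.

Op 1: place BR@(1,0)
Op 2: place WK@(3,4)
Op 3: place WK@(3,5)
Op 4: place BN@(2,5)
Op 5: place WN@(2,3)
Op 6: place BB@(2,4)
Op 7: place BR@(5,4)
Op 8: place WR@(4,1)
Per-piece attacks for B:
  BR@(1,0): attacks (1,1) (1,2) (1,3) (1,4) (1,5) (2,0) (3,0) (4,0) (5,0) (0,0)
  BB@(2,4): attacks (3,5) (3,3) (4,2) (5,1) (1,5) (1,3) (0,2) [ray(1,1) blocked at (3,5)]
  BN@(2,5): attacks (3,3) (4,4) (1,3) (0,4)
  BR@(5,4): attacks (5,5) (5,3) (5,2) (5,1) (5,0) (4,4) (3,4) [ray(-1,0) blocked at (3,4)]
B attacks (4,5): no

Answer: no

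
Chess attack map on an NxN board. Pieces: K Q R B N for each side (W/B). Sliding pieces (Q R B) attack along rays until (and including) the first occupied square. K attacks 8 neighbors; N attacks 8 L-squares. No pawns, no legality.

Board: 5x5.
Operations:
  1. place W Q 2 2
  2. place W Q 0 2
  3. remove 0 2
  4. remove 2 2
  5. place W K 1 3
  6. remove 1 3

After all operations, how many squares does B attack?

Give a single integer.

Answer: 0

Derivation:
Op 1: place WQ@(2,2)
Op 2: place WQ@(0,2)
Op 3: remove (0,2)
Op 4: remove (2,2)
Op 5: place WK@(1,3)
Op 6: remove (1,3)
Per-piece attacks for B:
Union (0 distinct): (none)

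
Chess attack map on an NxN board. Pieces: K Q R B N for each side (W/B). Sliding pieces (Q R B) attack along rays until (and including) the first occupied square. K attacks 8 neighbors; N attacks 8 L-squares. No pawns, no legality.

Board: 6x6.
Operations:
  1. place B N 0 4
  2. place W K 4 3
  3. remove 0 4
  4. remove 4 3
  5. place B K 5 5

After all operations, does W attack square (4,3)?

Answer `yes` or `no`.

Answer: no

Derivation:
Op 1: place BN@(0,4)
Op 2: place WK@(4,3)
Op 3: remove (0,4)
Op 4: remove (4,3)
Op 5: place BK@(5,5)
Per-piece attacks for W:
W attacks (4,3): no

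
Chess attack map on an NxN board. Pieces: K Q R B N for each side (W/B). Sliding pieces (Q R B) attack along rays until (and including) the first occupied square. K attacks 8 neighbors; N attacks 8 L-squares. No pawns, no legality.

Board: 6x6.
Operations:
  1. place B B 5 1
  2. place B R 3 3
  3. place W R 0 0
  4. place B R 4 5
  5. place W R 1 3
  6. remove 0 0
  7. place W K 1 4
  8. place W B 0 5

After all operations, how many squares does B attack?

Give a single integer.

Op 1: place BB@(5,1)
Op 2: place BR@(3,3)
Op 3: place WR@(0,0)
Op 4: place BR@(4,5)
Op 5: place WR@(1,3)
Op 6: remove (0,0)
Op 7: place WK@(1,4)
Op 8: place WB@(0,5)
Per-piece attacks for B:
  BR@(3,3): attacks (3,4) (3,5) (3,2) (3,1) (3,0) (4,3) (5,3) (2,3) (1,3) [ray(-1,0) blocked at (1,3)]
  BR@(4,5): attacks (4,4) (4,3) (4,2) (4,1) (4,0) (5,5) (3,5) (2,5) (1,5) (0,5) [ray(-1,0) blocked at (0,5)]
  BB@(5,1): attacks (4,2) (3,3) (4,0) [ray(-1,1) blocked at (3,3)]
Union (18 distinct): (0,5) (1,3) (1,5) (2,3) (2,5) (3,0) (3,1) (3,2) (3,3) (3,4) (3,5) (4,0) (4,1) (4,2) (4,3) (4,4) (5,3) (5,5)

Answer: 18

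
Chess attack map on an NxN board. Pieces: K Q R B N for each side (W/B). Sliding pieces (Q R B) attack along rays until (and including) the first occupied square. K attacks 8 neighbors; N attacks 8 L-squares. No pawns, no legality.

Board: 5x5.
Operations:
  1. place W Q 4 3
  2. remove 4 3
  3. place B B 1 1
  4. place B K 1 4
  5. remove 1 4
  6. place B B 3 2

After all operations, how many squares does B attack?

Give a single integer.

Answer: 12

Derivation:
Op 1: place WQ@(4,3)
Op 2: remove (4,3)
Op 3: place BB@(1,1)
Op 4: place BK@(1,4)
Op 5: remove (1,4)
Op 6: place BB@(3,2)
Per-piece attacks for B:
  BB@(1,1): attacks (2,2) (3,3) (4,4) (2,0) (0,2) (0,0)
  BB@(3,2): attacks (4,3) (4,1) (2,3) (1,4) (2,1) (1,0)
Union (12 distinct): (0,0) (0,2) (1,0) (1,4) (2,0) (2,1) (2,2) (2,3) (3,3) (4,1) (4,3) (4,4)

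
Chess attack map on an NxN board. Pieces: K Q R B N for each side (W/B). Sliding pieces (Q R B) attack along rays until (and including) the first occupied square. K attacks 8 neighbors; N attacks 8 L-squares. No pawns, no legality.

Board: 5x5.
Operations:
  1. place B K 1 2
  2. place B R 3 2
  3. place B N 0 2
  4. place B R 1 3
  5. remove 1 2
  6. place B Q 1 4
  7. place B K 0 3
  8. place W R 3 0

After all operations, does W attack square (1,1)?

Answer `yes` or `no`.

Answer: no

Derivation:
Op 1: place BK@(1,2)
Op 2: place BR@(3,2)
Op 3: place BN@(0,2)
Op 4: place BR@(1,3)
Op 5: remove (1,2)
Op 6: place BQ@(1,4)
Op 7: place BK@(0,3)
Op 8: place WR@(3,0)
Per-piece attacks for W:
  WR@(3,0): attacks (3,1) (3,2) (4,0) (2,0) (1,0) (0,0) [ray(0,1) blocked at (3,2)]
W attacks (1,1): no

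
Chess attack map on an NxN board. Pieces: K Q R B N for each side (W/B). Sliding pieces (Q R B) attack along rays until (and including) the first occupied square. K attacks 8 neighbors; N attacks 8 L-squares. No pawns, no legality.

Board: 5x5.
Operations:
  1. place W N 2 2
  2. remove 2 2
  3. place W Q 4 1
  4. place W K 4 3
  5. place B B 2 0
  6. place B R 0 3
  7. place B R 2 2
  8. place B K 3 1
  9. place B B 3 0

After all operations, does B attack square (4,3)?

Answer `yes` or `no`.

Answer: yes

Derivation:
Op 1: place WN@(2,2)
Op 2: remove (2,2)
Op 3: place WQ@(4,1)
Op 4: place WK@(4,3)
Op 5: place BB@(2,0)
Op 6: place BR@(0,3)
Op 7: place BR@(2,2)
Op 8: place BK@(3,1)
Op 9: place BB@(3,0)
Per-piece attacks for B:
  BR@(0,3): attacks (0,4) (0,2) (0,1) (0,0) (1,3) (2,3) (3,3) (4,3) [ray(1,0) blocked at (4,3)]
  BB@(2,0): attacks (3,1) (1,1) (0,2) [ray(1,1) blocked at (3,1)]
  BR@(2,2): attacks (2,3) (2,4) (2,1) (2,0) (3,2) (4,2) (1,2) (0,2) [ray(0,-1) blocked at (2,0)]
  BB@(3,0): attacks (4,1) (2,1) (1,2) (0,3) [ray(1,1) blocked at (4,1); ray(-1,1) blocked at (0,3)]
  BK@(3,1): attacks (3,2) (3,0) (4,1) (2,1) (4,2) (4,0) (2,2) (2,0)
B attacks (4,3): yes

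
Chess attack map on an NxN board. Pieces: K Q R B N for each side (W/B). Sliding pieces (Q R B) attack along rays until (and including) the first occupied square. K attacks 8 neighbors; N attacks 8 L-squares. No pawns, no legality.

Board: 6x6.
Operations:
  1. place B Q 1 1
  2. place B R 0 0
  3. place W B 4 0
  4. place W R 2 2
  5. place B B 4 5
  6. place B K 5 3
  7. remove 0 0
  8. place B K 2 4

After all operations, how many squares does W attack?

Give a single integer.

Answer: 12

Derivation:
Op 1: place BQ@(1,1)
Op 2: place BR@(0,0)
Op 3: place WB@(4,0)
Op 4: place WR@(2,2)
Op 5: place BB@(4,5)
Op 6: place BK@(5,3)
Op 7: remove (0,0)
Op 8: place BK@(2,4)
Per-piece attacks for W:
  WR@(2,2): attacks (2,3) (2,4) (2,1) (2,0) (3,2) (4,2) (5,2) (1,2) (0,2) [ray(0,1) blocked at (2,4)]
  WB@(4,0): attacks (5,1) (3,1) (2,2) [ray(-1,1) blocked at (2,2)]
Union (12 distinct): (0,2) (1,2) (2,0) (2,1) (2,2) (2,3) (2,4) (3,1) (3,2) (4,2) (5,1) (5,2)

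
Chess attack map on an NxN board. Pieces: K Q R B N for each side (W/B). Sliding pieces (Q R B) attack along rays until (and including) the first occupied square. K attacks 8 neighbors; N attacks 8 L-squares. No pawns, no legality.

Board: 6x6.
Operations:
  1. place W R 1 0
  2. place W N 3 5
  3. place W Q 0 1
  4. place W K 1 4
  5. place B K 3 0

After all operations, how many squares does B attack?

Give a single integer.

Op 1: place WR@(1,0)
Op 2: place WN@(3,5)
Op 3: place WQ@(0,1)
Op 4: place WK@(1,4)
Op 5: place BK@(3,0)
Per-piece attacks for B:
  BK@(3,0): attacks (3,1) (4,0) (2,0) (4,1) (2,1)
Union (5 distinct): (2,0) (2,1) (3,1) (4,0) (4,1)

Answer: 5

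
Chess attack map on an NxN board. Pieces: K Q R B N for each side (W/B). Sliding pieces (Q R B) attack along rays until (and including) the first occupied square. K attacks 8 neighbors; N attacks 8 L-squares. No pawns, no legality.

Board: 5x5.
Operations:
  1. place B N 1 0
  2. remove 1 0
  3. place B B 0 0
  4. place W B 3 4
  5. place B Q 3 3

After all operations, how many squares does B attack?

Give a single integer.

Answer: 15

Derivation:
Op 1: place BN@(1,0)
Op 2: remove (1,0)
Op 3: place BB@(0,0)
Op 4: place WB@(3,4)
Op 5: place BQ@(3,3)
Per-piece attacks for B:
  BB@(0,0): attacks (1,1) (2,2) (3,3) [ray(1,1) blocked at (3,3)]
  BQ@(3,3): attacks (3,4) (3,2) (3,1) (3,0) (4,3) (2,3) (1,3) (0,3) (4,4) (4,2) (2,4) (2,2) (1,1) (0,0) [ray(0,1) blocked at (3,4); ray(-1,-1) blocked at (0,0)]
Union (15 distinct): (0,0) (0,3) (1,1) (1,3) (2,2) (2,3) (2,4) (3,0) (3,1) (3,2) (3,3) (3,4) (4,2) (4,3) (4,4)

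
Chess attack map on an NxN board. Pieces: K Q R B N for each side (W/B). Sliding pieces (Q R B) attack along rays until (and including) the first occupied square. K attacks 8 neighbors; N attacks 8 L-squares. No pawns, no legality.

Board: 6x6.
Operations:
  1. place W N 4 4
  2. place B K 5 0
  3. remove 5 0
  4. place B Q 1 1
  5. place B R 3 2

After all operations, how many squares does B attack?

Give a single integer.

Op 1: place WN@(4,4)
Op 2: place BK@(5,0)
Op 3: remove (5,0)
Op 4: place BQ@(1,1)
Op 5: place BR@(3,2)
Per-piece attacks for B:
  BQ@(1,1): attacks (1,2) (1,3) (1,4) (1,5) (1,0) (2,1) (3,1) (4,1) (5,1) (0,1) (2,2) (3,3) (4,4) (2,0) (0,2) (0,0) [ray(1,1) blocked at (4,4)]
  BR@(3,2): attacks (3,3) (3,4) (3,5) (3,1) (3,0) (4,2) (5,2) (2,2) (1,2) (0,2)
Union (21 distinct): (0,0) (0,1) (0,2) (1,0) (1,2) (1,3) (1,4) (1,5) (2,0) (2,1) (2,2) (3,0) (3,1) (3,3) (3,4) (3,5) (4,1) (4,2) (4,4) (5,1) (5,2)

Answer: 21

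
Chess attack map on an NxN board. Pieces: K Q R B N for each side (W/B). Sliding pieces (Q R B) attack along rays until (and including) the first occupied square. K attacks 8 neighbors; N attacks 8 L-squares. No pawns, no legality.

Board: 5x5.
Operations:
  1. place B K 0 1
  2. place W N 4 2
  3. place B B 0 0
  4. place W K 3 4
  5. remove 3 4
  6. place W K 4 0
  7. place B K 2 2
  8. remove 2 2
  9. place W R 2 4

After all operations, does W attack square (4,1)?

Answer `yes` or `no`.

Answer: yes

Derivation:
Op 1: place BK@(0,1)
Op 2: place WN@(4,2)
Op 3: place BB@(0,0)
Op 4: place WK@(3,4)
Op 5: remove (3,4)
Op 6: place WK@(4,0)
Op 7: place BK@(2,2)
Op 8: remove (2,2)
Op 9: place WR@(2,4)
Per-piece attacks for W:
  WR@(2,4): attacks (2,3) (2,2) (2,1) (2,0) (3,4) (4,4) (1,4) (0,4)
  WK@(4,0): attacks (4,1) (3,0) (3,1)
  WN@(4,2): attacks (3,4) (2,3) (3,0) (2,1)
W attacks (4,1): yes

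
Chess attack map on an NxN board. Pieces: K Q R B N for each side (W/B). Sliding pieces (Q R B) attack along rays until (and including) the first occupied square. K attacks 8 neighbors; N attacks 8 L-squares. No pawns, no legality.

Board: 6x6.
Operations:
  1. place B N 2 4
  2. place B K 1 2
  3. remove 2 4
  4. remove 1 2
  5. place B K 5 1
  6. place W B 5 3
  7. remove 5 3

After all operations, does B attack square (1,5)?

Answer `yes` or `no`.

Answer: no

Derivation:
Op 1: place BN@(2,4)
Op 2: place BK@(1,2)
Op 3: remove (2,4)
Op 4: remove (1,2)
Op 5: place BK@(5,1)
Op 6: place WB@(5,3)
Op 7: remove (5,3)
Per-piece attacks for B:
  BK@(5,1): attacks (5,2) (5,0) (4,1) (4,2) (4,0)
B attacks (1,5): no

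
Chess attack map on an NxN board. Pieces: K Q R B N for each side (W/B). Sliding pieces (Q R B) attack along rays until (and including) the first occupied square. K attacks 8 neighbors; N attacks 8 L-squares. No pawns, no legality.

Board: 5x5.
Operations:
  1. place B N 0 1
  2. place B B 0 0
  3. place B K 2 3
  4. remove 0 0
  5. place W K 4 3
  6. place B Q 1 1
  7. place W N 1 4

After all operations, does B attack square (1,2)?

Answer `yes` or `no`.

Answer: yes

Derivation:
Op 1: place BN@(0,1)
Op 2: place BB@(0,0)
Op 3: place BK@(2,3)
Op 4: remove (0,0)
Op 5: place WK@(4,3)
Op 6: place BQ@(1,1)
Op 7: place WN@(1,4)
Per-piece attacks for B:
  BN@(0,1): attacks (1,3) (2,2) (2,0)
  BQ@(1,1): attacks (1,2) (1,3) (1,4) (1,0) (2,1) (3,1) (4,1) (0,1) (2,2) (3,3) (4,4) (2,0) (0,2) (0,0) [ray(0,1) blocked at (1,4); ray(-1,0) blocked at (0,1)]
  BK@(2,3): attacks (2,4) (2,2) (3,3) (1,3) (3,4) (3,2) (1,4) (1,2)
B attacks (1,2): yes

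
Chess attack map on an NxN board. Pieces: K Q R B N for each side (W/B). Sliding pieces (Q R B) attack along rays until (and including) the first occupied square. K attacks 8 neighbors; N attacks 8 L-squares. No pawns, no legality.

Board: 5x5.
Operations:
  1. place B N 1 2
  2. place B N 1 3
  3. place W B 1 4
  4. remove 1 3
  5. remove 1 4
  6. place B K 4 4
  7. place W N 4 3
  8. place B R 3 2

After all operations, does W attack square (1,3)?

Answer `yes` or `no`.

Op 1: place BN@(1,2)
Op 2: place BN@(1,3)
Op 3: place WB@(1,4)
Op 4: remove (1,3)
Op 5: remove (1,4)
Op 6: place BK@(4,4)
Op 7: place WN@(4,3)
Op 8: place BR@(3,2)
Per-piece attacks for W:
  WN@(4,3): attacks (2,4) (3,1) (2,2)
W attacks (1,3): no

Answer: no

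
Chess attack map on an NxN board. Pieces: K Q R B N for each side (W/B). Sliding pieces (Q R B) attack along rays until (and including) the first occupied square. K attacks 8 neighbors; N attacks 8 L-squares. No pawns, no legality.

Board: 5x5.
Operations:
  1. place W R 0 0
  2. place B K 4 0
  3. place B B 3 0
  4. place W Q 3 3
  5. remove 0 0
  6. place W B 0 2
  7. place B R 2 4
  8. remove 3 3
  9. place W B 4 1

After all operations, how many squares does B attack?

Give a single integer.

Answer: 13

Derivation:
Op 1: place WR@(0,0)
Op 2: place BK@(4,0)
Op 3: place BB@(3,0)
Op 4: place WQ@(3,3)
Op 5: remove (0,0)
Op 6: place WB@(0,2)
Op 7: place BR@(2,4)
Op 8: remove (3,3)
Op 9: place WB@(4,1)
Per-piece attacks for B:
  BR@(2,4): attacks (2,3) (2,2) (2,1) (2,0) (3,4) (4,4) (1,4) (0,4)
  BB@(3,0): attacks (4,1) (2,1) (1,2) (0,3) [ray(1,1) blocked at (4,1)]
  BK@(4,0): attacks (4,1) (3,0) (3,1)
Union (13 distinct): (0,3) (0,4) (1,2) (1,4) (2,0) (2,1) (2,2) (2,3) (3,0) (3,1) (3,4) (4,1) (4,4)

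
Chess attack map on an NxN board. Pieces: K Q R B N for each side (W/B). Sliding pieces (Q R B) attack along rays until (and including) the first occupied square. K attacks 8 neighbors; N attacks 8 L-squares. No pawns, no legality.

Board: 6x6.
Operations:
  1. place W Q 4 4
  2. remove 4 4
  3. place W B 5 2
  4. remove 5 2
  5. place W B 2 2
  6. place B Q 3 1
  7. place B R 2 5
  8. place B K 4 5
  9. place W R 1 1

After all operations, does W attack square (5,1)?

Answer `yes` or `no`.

Answer: no

Derivation:
Op 1: place WQ@(4,4)
Op 2: remove (4,4)
Op 3: place WB@(5,2)
Op 4: remove (5,2)
Op 5: place WB@(2,2)
Op 6: place BQ@(3,1)
Op 7: place BR@(2,5)
Op 8: place BK@(4,5)
Op 9: place WR@(1,1)
Per-piece attacks for W:
  WR@(1,1): attacks (1,2) (1,3) (1,4) (1,5) (1,0) (2,1) (3,1) (0,1) [ray(1,0) blocked at (3,1)]
  WB@(2,2): attacks (3,3) (4,4) (5,5) (3,1) (1,3) (0,4) (1,1) [ray(1,-1) blocked at (3,1); ray(-1,-1) blocked at (1,1)]
W attacks (5,1): no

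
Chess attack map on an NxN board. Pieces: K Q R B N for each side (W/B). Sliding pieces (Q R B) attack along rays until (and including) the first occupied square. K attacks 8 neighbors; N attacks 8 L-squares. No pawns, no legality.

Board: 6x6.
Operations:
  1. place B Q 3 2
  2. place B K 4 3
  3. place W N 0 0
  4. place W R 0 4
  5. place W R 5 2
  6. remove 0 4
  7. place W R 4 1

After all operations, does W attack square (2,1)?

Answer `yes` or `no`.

Answer: yes

Derivation:
Op 1: place BQ@(3,2)
Op 2: place BK@(4,3)
Op 3: place WN@(0,0)
Op 4: place WR@(0,4)
Op 5: place WR@(5,2)
Op 6: remove (0,4)
Op 7: place WR@(4,1)
Per-piece attacks for W:
  WN@(0,0): attacks (1,2) (2,1)
  WR@(4,1): attacks (4,2) (4,3) (4,0) (5,1) (3,1) (2,1) (1,1) (0,1) [ray(0,1) blocked at (4,3)]
  WR@(5,2): attacks (5,3) (5,4) (5,5) (5,1) (5,0) (4,2) (3,2) [ray(-1,0) blocked at (3,2)]
W attacks (2,1): yes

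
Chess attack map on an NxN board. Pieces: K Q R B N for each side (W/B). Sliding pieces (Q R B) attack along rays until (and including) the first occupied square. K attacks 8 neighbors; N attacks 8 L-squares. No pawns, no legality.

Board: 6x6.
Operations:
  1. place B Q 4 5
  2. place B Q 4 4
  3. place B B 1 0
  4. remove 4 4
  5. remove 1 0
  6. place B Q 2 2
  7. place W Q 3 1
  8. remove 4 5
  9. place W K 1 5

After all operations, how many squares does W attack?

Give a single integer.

Op 1: place BQ@(4,5)
Op 2: place BQ@(4,4)
Op 3: place BB@(1,0)
Op 4: remove (4,4)
Op 5: remove (1,0)
Op 6: place BQ@(2,2)
Op 7: place WQ@(3,1)
Op 8: remove (4,5)
Op 9: place WK@(1,5)
Per-piece attacks for W:
  WK@(1,5): attacks (1,4) (2,5) (0,5) (2,4) (0,4)
  WQ@(3,1): attacks (3,2) (3,3) (3,4) (3,5) (3,0) (4,1) (5,1) (2,1) (1,1) (0,1) (4,2) (5,3) (4,0) (2,2) (2,0) [ray(-1,1) blocked at (2,2)]
Union (20 distinct): (0,1) (0,4) (0,5) (1,1) (1,4) (2,0) (2,1) (2,2) (2,4) (2,5) (3,0) (3,2) (3,3) (3,4) (3,5) (4,0) (4,1) (4,2) (5,1) (5,3)

Answer: 20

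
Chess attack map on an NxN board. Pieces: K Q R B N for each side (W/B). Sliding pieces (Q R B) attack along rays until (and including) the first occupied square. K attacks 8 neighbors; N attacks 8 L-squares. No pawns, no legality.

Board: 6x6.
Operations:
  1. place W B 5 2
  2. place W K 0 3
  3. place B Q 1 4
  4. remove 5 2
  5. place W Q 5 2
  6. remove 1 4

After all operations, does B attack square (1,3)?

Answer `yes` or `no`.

Op 1: place WB@(5,2)
Op 2: place WK@(0,3)
Op 3: place BQ@(1,4)
Op 4: remove (5,2)
Op 5: place WQ@(5,2)
Op 6: remove (1,4)
Per-piece attacks for B:
B attacks (1,3): no

Answer: no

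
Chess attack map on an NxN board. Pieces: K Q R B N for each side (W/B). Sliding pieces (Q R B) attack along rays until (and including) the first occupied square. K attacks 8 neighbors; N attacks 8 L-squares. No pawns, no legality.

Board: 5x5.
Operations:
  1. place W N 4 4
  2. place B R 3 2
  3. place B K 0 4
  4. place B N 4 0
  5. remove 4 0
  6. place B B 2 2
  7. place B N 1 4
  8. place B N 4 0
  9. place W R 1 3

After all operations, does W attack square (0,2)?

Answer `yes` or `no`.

Answer: no

Derivation:
Op 1: place WN@(4,4)
Op 2: place BR@(3,2)
Op 3: place BK@(0,4)
Op 4: place BN@(4,0)
Op 5: remove (4,0)
Op 6: place BB@(2,2)
Op 7: place BN@(1,4)
Op 8: place BN@(4,0)
Op 9: place WR@(1,3)
Per-piece attacks for W:
  WR@(1,3): attacks (1,4) (1,2) (1,1) (1,0) (2,3) (3,3) (4,3) (0,3) [ray(0,1) blocked at (1,4)]
  WN@(4,4): attacks (3,2) (2,3)
W attacks (0,2): no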